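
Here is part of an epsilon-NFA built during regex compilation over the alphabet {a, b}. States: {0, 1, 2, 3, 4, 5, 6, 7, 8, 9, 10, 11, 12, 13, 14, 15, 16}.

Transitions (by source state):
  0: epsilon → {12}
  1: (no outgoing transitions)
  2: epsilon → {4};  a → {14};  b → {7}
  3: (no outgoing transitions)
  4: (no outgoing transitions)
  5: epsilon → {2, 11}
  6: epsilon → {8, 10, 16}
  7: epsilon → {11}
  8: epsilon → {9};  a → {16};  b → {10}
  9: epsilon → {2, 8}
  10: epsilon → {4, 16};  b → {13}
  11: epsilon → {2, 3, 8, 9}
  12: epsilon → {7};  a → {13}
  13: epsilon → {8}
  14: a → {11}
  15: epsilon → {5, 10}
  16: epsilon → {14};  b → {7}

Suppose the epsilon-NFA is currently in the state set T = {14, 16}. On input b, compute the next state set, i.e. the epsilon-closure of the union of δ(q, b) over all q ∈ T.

16 on b → {7}.
No b-transition from 14.
Union after reading b: {7}.
Now take the epsilon-closure:
From 7 via epsilon: add 11.
From 11 via epsilon: add 2, 3, 8, 9.
From 2 via epsilon: add 4.
No new states can be added; the closed set is {2, 3, 4, 7, 8, 9, 11}.

{2, 3, 4, 7, 8, 9, 11}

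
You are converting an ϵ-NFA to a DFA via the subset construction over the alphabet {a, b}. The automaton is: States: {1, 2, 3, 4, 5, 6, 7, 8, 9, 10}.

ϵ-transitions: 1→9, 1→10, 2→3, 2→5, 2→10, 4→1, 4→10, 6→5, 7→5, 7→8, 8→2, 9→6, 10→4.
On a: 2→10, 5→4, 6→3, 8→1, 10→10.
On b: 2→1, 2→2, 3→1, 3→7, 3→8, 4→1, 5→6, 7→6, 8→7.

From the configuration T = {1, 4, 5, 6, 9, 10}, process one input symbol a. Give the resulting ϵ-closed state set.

5 on a → {4}.
6 on a → {3}.
10 on a → {10}.
No a-transition from 1, 4, 9.
Union after reading a: {3, 4, 10}.
Now take the ϵ-closure:
From 4 via ϵ: add 1.
From 1 via ϵ: add 9.
From 9 via ϵ: add 6.
From 6 via ϵ: add 5.
No new states can be added; the closed set is {1, 3, 4, 5, 6, 9, 10}.

{1, 3, 4, 5, 6, 9, 10}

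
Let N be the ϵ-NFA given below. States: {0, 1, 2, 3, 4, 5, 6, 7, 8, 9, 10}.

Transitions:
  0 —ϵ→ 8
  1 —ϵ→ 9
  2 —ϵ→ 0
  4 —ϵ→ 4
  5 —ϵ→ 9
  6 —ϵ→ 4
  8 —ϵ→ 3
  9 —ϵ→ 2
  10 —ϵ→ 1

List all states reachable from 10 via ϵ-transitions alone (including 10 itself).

{0, 1, 2, 3, 8, 9, 10}

Start with {10}.
From 10 via ϵ: add 1.
From 1 via ϵ: add 9.
From 9 via ϵ: add 2.
From 2 via ϵ: add 0.
From 0 via ϵ: add 8.
From 8 via ϵ: add 3.
No new states can be added; the closed set is {0, 1, 2, 3, 8, 9, 10}.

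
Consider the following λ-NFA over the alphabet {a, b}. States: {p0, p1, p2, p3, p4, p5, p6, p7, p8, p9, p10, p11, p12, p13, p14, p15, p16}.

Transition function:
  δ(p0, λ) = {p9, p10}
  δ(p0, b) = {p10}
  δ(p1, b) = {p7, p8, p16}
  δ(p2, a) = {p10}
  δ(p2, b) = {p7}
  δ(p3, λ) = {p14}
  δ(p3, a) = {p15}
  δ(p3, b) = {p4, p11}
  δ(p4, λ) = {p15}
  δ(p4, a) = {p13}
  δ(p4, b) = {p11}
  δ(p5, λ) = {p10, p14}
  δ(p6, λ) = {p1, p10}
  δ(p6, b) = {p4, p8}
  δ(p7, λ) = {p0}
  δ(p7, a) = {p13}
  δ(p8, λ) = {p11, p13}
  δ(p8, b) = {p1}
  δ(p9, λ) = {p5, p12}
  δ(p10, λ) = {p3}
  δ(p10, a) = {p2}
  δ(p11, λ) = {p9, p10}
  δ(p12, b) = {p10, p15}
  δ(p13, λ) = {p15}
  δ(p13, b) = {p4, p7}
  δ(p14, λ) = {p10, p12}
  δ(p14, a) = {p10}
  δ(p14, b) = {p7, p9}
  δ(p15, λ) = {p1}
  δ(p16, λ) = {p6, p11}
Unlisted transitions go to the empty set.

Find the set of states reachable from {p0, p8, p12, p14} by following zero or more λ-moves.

Start with {p0, p8, p12, p14}.
From p0 via λ: add p9, p10.
From p8 via λ: add p11, p13.
From p9 via λ: add p5.
From p10 via λ: add p3.
From p13 via λ: add p15.
From p15 via λ: add p1.
No new states can be added; the closed set is {p0, p1, p3, p5, p8, p9, p10, p11, p12, p13, p14, p15}.

{p0, p1, p3, p5, p8, p9, p10, p11, p12, p13, p14, p15}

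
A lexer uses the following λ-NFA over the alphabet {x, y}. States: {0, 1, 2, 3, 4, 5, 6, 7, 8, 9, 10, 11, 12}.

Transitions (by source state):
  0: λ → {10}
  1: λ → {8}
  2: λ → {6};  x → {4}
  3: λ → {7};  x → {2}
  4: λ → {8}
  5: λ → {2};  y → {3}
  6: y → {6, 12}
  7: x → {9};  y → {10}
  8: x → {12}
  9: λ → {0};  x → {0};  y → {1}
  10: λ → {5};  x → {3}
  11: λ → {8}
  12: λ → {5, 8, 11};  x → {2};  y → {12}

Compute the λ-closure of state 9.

{0, 2, 5, 6, 9, 10}

Start with {9}.
From 9 via λ: add 0.
From 0 via λ: add 10.
From 10 via λ: add 5.
From 5 via λ: add 2.
From 2 via λ: add 6.
No new states can be added; the closed set is {0, 2, 5, 6, 9, 10}.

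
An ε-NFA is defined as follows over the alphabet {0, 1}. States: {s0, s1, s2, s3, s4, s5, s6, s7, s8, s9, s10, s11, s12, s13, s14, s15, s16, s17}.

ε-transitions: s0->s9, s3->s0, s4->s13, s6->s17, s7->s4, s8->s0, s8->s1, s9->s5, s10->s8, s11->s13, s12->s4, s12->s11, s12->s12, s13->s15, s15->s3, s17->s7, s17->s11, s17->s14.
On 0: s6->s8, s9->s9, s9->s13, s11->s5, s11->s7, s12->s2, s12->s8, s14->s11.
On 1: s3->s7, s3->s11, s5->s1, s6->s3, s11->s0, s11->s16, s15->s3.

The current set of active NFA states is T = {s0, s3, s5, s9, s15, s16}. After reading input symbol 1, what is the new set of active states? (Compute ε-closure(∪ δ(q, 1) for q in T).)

s3 on 1 → {s7, s11}.
s5 on 1 → {s1}.
s15 on 1 → {s3}.
No 1-transition from s0, s9, s16.
Union after reading 1: {s1, s3, s7, s11}.
Now take the ε-closure:
From s3 via ε: add s0.
From s7 via ε: add s4.
From s11 via ε: add s13.
From s0 via ε: add s9.
From s13 via ε: add s15.
From s9 via ε: add s5.
No new states can be added; the closed set is {s0, s1, s3, s4, s5, s7, s9, s11, s13, s15}.

{s0, s1, s3, s4, s5, s7, s9, s11, s13, s15}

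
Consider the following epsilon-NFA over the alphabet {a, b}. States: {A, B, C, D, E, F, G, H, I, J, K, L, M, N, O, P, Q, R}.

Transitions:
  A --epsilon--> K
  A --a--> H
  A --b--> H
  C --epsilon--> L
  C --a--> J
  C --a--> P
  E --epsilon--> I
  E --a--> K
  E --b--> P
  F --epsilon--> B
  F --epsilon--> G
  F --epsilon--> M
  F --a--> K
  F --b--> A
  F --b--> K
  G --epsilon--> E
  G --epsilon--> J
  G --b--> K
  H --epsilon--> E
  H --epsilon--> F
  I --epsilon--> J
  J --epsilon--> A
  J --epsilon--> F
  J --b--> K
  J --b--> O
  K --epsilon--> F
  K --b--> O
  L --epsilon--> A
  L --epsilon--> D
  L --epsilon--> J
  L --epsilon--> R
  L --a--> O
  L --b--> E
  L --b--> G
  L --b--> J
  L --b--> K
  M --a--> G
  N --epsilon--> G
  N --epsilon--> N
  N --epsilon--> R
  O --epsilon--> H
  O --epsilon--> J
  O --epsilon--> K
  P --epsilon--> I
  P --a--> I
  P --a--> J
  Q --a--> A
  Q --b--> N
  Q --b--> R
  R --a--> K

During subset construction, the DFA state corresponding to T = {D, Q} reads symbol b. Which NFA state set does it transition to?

Q on b → {N, R}.
No b-transition from D.
Union after reading b: {N, R}.
Now take the epsilon-closure:
From N via epsilon: add G.
From G via epsilon: add E, J.
From E via epsilon: add I.
From J via epsilon: add A, F.
From A via epsilon: add K.
From F via epsilon: add B, M.
No new states can be added; the closed set is {A, B, E, F, G, I, J, K, M, N, R}.

{A, B, E, F, G, I, J, K, M, N, R}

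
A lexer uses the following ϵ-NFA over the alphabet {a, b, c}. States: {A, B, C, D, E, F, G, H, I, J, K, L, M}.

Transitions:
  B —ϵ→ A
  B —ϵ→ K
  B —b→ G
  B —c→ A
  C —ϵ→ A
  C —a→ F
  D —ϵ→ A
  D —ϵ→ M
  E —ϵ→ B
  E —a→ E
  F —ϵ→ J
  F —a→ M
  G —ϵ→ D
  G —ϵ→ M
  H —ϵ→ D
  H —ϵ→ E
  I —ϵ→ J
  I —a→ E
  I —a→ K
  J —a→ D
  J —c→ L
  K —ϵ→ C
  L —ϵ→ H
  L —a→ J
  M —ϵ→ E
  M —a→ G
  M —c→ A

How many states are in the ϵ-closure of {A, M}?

Start with {A, M}.
From M via ϵ: add E.
From E via ϵ: add B.
From B via ϵ: add K.
From K via ϵ: add C.
ϵ-closure = {A, B, C, E, K, M}, which has 6 states.

6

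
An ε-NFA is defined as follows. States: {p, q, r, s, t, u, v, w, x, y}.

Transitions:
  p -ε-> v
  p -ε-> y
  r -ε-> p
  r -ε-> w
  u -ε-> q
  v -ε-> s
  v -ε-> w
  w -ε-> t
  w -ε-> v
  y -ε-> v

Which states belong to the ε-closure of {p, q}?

Start with {p, q}.
From p via ε: add v, y.
From v via ε: add s, w.
From w via ε: add t.
No new states can be added; the closed set is {p, q, s, t, v, w, y}.

{p, q, s, t, v, w, y}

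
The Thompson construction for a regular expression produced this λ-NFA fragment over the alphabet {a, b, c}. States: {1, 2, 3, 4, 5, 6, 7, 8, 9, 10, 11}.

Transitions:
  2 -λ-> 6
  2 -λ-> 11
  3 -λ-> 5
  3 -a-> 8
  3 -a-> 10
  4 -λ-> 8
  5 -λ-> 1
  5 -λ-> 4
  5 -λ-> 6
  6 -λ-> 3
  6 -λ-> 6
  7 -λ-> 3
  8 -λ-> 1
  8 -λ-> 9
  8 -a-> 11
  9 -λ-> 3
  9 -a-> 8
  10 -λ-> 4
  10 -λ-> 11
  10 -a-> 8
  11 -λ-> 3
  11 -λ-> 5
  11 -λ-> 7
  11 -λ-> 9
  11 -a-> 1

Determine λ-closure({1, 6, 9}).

{1, 3, 4, 5, 6, 8, 9}

Start with {1, 6, 9}.
From 6 via λ: add 3.
From 3 via λ: add 5.
From 5 via λ: add 4.
From 4 via λ: add 8.
No new states can be added; the closed set is {1, 3, 4, 5, 6, 8, 9}.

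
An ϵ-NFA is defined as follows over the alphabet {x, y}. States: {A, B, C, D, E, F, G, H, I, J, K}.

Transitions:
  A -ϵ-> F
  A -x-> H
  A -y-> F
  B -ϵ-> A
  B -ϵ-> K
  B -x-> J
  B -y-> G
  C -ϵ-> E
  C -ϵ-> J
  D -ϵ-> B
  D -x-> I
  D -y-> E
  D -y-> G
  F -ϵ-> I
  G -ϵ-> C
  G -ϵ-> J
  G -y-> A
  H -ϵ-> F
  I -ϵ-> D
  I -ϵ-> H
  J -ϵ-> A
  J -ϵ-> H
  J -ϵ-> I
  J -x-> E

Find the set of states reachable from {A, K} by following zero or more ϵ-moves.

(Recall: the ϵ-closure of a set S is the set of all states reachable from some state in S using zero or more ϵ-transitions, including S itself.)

{A, B, D, F, H, I, K}

Start with {A, K}.
From A via ϵ: add F.
From F via ϵ: add I.
From I via ϵ: add D, H.
From D via ϵ: add B.
No new states can be added; the closed set is {A, B, D, F, H, I, K}.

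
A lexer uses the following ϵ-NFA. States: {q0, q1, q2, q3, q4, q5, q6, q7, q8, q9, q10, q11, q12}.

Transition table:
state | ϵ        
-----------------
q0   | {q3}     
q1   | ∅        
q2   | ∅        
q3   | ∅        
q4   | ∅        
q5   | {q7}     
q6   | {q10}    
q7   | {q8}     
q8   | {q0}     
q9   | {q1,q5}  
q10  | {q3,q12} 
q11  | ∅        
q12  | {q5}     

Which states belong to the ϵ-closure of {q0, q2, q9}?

Start with {q0, q2, q9}.
From q0 via ϵ: add q3.
From q9 via ϵ: add q1, q5.
From q5 via ϵ: add q7.
From q7 via ϵ: add q8.
No new states can be added; the closed set is {q0, q1, q2, q3, q5, q7, q8, q9}.

{q0, q1, q2, q3, q5, q7, q8, q9}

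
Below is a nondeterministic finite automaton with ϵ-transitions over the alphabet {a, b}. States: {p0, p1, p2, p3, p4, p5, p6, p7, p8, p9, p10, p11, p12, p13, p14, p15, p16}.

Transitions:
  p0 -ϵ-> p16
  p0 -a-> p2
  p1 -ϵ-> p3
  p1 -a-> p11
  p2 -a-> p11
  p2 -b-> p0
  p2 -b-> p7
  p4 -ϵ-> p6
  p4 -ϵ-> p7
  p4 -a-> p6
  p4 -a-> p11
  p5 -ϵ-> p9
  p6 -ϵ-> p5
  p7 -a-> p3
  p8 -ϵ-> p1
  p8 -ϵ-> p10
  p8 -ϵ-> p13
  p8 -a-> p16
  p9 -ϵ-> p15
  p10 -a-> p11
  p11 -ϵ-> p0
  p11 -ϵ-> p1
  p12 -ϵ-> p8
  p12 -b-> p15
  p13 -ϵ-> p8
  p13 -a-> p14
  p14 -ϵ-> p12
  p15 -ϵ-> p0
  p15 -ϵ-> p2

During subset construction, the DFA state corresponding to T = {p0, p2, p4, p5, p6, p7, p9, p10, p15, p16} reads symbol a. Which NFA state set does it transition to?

p0 on a → {p2}.
p2 on a → {p11}.
p4 on a → {p6, p11}.
p7 on a → {p3}.
p10 on a → {p11}.
No a-transition from p5, p6, p9, p15, p16.
Union after reading a: {p2, p3, p6, p11}.
Now take the ϵ-closure:
From p6 via ϵ: add p5.
From p11 via ϵ: add p0, p1.
From p0 via ϵ: add p16.
From p5 via ϵ: add p9.
From p9 via ϵ: add p15.
No new states can be added; the closed set is {p0, p1, p2, p3, p5, p6, p9, p11, p15, p16}.

{p0, p1, p2, p3, p5, p6, p9, p11, p15, p16}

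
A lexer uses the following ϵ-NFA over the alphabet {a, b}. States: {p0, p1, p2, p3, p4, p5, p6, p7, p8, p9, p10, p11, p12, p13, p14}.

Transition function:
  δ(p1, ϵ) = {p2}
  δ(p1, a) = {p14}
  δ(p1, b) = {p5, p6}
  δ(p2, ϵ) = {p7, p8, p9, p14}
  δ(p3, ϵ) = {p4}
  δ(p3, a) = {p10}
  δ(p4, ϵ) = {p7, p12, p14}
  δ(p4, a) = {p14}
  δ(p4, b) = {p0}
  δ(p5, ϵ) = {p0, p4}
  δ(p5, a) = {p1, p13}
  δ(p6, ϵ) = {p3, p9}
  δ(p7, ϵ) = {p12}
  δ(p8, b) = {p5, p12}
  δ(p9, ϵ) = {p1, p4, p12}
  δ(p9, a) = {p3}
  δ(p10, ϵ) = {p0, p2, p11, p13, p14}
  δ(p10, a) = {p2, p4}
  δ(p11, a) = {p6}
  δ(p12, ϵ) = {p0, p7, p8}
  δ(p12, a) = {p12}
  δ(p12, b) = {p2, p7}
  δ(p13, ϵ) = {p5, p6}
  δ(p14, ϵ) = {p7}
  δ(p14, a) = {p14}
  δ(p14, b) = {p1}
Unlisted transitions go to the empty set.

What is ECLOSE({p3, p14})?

Start with {p3, p14}.
From p3 via ϵ: add p4.
From p14 via ϵ: add p7.
From p4 via ϵ: add p12.
From p12 via ϵ: add p0, p8.
No new states can be added; the closed set is {p0, p3, p4, p7, p8, p12, p14}.

{p0, p3, p4, p7, p8, p12, p14}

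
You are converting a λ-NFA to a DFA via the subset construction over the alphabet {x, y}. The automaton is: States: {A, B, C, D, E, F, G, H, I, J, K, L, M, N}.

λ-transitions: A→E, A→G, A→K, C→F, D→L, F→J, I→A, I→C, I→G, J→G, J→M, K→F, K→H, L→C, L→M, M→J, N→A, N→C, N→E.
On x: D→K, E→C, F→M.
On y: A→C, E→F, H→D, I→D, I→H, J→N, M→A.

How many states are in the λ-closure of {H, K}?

Start with {H, K}.
From K via λ: add F.
From F via λ: add J.
From J via λ: add G, M.
λ-closure = {F, G, H, J, K, M}, which has 6 states.

6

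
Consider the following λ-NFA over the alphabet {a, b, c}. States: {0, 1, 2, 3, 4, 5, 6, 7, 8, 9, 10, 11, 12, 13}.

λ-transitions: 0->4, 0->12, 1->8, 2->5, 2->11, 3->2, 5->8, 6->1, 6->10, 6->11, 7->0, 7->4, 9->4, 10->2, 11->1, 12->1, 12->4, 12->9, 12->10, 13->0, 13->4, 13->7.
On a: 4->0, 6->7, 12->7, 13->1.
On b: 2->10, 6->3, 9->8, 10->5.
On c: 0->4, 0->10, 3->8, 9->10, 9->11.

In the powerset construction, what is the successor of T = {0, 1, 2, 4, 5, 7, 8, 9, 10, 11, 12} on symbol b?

2 on b → {10}.
9 on b → {8}.
10 on b → {5}.
No b-transition from 0, 1, 4, 5, 7, 8, 11, 12.
Union after reading b: {5, 8, 10}.
Now take the λ-closure:
From 10 via λ: add 2.
From 2 via λ: add 11.
From 11 via λ: add 1.
No new states can be added; the closed set is {1, 2, 5, 8, 10, 11}.

{1, 2, 5, 8, 10, 11}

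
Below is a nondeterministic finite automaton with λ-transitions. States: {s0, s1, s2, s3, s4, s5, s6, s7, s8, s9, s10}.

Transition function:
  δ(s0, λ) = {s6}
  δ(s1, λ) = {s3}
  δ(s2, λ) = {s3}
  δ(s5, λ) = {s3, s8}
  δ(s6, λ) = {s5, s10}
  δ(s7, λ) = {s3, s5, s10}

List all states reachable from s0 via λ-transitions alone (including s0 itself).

{s0, s3, s5, s6, s8, s10}

Start with {s0}.
From s0 via λ: add s6.
From s6 via λ: add s5, s10.
From s5 via λ: add s3, s8.
No new states can be added; the closed set is {s0, s3, s5, s6, s8, s10}.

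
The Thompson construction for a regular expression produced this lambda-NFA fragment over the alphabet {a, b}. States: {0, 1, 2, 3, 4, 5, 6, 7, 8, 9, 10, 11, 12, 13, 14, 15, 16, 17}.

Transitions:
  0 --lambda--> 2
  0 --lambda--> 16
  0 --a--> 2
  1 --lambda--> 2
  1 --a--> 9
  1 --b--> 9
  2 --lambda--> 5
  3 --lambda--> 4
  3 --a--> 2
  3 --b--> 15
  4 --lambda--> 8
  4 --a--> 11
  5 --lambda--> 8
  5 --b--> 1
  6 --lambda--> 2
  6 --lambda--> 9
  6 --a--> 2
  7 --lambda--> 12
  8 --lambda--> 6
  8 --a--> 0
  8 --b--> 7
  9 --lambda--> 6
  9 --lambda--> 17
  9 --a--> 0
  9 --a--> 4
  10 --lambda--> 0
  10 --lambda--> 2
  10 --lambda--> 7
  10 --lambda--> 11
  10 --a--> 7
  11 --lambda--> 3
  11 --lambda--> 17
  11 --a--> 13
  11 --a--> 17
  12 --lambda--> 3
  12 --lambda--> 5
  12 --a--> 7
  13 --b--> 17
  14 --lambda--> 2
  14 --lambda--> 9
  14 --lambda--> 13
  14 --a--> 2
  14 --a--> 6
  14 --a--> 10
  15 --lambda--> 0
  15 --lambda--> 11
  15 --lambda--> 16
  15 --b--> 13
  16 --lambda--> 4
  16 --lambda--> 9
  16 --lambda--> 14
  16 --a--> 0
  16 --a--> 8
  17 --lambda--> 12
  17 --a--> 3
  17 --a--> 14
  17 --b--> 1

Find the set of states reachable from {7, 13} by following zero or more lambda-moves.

{2, 3, 4, 5, 6, 7, 8, 9, 12, 13, 17}

Start with {7, 13}.
From 7 via lambda: add 12.
From 12 via lambda: add 3, 5.
From 3 via lambda: add 4.
From 5 via lambda: add 8.
From 8 via lambda: add 6.
From 6 via lambda: add 2, 9.
From 9 via lambda: add 17.
No new states can be added; the closed set is {2, 3, 4, 5, 6, 7, 8, 9, 12, 13, 17}.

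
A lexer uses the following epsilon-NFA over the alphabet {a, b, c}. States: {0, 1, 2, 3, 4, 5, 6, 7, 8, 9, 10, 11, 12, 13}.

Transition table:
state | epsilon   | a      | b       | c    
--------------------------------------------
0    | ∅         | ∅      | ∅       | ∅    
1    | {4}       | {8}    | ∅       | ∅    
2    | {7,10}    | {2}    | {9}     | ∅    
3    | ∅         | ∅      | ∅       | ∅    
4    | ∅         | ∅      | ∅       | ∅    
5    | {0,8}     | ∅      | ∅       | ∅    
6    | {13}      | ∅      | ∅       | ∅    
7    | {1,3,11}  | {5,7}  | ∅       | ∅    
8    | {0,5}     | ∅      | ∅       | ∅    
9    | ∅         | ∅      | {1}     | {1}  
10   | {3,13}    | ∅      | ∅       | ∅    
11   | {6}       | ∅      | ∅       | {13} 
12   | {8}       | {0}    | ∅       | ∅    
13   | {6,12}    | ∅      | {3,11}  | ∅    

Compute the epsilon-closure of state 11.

Start with {11}.
From 11 via epsilon: add 6.
From 6 via epsilon: add 13.
From 13 via epsilon: add 12.
From 12 via epsilon: add 8.
From 8 via epsilon: add 0, 5.
No new states can be added; the closed set is {0, 5, 6, 8, 11, 12, 13}.

{0, 5, 6, 8, 11, 12, 13}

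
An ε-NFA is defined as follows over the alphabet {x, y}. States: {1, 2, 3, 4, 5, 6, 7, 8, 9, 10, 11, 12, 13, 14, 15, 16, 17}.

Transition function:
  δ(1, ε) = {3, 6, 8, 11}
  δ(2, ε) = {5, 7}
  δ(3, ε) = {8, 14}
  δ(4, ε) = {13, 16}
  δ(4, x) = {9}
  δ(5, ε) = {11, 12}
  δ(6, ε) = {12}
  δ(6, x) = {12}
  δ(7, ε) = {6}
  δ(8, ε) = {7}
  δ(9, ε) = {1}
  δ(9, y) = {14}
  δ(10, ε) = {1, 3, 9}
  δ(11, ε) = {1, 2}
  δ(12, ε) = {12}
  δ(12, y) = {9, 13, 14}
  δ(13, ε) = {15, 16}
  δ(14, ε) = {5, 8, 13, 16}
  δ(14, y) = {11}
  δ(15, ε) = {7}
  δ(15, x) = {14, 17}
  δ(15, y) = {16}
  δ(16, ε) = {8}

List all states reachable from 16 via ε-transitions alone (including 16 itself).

Start with {16}.
From 16 via ε: add 8.
From 8 via ε: add 7.
From 7 via ε: add 6.
From 6 via ε: add 12.
No new states can be added; the closed set is {6, 7, 8, 12, 16}.

{6, 7, 8, 12, 16}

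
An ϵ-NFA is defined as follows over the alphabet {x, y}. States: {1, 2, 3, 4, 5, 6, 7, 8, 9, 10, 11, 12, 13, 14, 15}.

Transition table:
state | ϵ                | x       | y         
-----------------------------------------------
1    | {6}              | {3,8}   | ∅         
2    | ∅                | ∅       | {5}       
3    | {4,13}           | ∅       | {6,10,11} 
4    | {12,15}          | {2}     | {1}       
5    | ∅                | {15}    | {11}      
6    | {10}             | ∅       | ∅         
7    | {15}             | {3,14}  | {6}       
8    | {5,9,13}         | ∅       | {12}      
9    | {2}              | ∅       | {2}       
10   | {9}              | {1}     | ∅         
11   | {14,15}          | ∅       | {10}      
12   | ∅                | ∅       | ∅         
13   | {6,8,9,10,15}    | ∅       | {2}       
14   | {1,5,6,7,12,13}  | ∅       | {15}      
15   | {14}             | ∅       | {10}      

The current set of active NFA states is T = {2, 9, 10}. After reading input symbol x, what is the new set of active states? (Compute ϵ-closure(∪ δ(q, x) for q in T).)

10 on x → {1}.
No x-transition from 2, 9.
Union after reading x: {1}.
Now take the ϵ-closure:
From 1 via ϵ: add 6.
From 6 via ϵ: add 10.
From 10 via ϵ: add 9.
From 9 via ϵ: add 2.
No new states can be added; the closed set is {1, 2, 6, 9, 10}.

{1, 2, 6, 9, 10}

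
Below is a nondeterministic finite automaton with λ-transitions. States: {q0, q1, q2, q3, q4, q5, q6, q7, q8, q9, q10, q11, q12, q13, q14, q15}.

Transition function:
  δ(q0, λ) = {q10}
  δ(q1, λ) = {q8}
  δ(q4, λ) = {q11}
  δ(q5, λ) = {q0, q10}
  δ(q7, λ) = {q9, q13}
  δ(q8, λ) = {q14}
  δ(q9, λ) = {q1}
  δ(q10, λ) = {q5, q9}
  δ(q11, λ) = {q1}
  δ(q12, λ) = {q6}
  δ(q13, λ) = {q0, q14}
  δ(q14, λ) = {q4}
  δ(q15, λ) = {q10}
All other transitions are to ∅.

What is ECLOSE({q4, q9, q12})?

Start with {q4, q9, q12}.
From q4 via λ: add q11.
From q9 via λ: add q1.
From q12 via λ: add q6.
From q1 via λ: add q8.
From q8 via λ: add q14.
No new states can be added; the closed set is {q1, q4, q6, q8, q9, q11, q12, q14}.

{q1, q4, q6, q8, q9, q11, q12, q14}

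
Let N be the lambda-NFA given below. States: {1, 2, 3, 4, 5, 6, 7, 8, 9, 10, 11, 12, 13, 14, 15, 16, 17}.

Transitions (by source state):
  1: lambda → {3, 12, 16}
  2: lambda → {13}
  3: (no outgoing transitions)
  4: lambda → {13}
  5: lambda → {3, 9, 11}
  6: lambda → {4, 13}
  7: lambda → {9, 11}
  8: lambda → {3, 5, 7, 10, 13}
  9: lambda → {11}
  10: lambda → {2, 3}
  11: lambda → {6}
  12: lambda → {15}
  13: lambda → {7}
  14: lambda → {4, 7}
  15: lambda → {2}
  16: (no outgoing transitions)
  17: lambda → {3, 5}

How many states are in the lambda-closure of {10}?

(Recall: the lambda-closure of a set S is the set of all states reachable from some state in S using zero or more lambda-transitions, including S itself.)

9

Start with {10}.
From 10 via lambda: add 2, 3.
From 2 via lambda: add 13.
From 13 via lambda: add 7.
From 7 via lambda: add 9, 11.
From 11 via lambda: add 6.
From 6 via lambda: add 4.
lambda-closure = {2, 3, 4, 6, 7, 9, 10, 11, 13}, which has 9 states.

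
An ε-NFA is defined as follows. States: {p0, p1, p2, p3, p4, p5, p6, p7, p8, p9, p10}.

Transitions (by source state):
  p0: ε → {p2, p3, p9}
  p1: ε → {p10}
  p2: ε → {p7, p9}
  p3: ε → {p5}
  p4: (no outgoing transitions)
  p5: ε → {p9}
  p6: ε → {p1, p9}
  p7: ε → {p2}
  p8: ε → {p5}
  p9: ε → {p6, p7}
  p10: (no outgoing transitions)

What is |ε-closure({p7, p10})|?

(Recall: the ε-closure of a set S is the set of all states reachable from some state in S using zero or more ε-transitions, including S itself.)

6

Start with {p7, p10}.
From p7 via ε: add p2.
From p2 via ε: add p9.
From p9 via ε: add p6.
From p6 via ε: add p1.
ε-closure = {p1, p2, p6, p7, p9, p10}, which has 6 states.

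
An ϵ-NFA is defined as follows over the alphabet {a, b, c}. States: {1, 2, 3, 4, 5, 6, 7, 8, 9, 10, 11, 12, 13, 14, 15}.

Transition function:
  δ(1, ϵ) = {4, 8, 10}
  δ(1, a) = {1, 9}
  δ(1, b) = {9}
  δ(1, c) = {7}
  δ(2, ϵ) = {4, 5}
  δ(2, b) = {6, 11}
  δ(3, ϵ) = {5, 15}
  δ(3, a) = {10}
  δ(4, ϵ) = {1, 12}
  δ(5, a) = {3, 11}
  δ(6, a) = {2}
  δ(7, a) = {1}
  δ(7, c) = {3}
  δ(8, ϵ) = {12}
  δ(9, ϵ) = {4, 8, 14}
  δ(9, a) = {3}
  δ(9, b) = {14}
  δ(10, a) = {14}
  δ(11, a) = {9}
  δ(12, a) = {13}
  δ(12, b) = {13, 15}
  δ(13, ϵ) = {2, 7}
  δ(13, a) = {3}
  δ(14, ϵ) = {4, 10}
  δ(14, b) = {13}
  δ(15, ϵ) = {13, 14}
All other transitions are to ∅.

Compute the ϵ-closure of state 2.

Start with {2}.
From 2 via ϵ: add 4, 5.
From 4 via ϵ: add 1, 12.
From 1 via ϵ: add 8, 10.
No new states can be added; the closed set is {1, 2, 4, 5, 8, 10, 12}.

{1, 2, 4, 5, 8, 10, 12}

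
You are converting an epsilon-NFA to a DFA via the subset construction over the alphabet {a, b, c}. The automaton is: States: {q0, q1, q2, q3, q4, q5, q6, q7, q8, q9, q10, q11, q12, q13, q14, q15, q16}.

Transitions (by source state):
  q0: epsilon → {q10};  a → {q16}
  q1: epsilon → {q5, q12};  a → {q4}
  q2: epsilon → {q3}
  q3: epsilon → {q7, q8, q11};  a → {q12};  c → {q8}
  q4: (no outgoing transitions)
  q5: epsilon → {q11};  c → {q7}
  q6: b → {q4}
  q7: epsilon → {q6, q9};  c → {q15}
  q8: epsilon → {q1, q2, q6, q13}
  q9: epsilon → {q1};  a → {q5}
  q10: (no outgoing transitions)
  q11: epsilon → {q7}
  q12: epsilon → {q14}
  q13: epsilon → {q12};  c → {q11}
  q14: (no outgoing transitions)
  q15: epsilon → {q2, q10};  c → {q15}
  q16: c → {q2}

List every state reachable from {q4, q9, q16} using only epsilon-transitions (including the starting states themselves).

{q1, q4, q5, q6, q7, q9, q11, q12, q14, q16}

Start with {q4, q9, q16}.
From q9 via epsilon: add q1.
From q1 via epsilon: add q5, q12.
From q5 via epsilon: add q11.
From q12 via epsilon: add q14.
From q11 via epsilon: add q7.
From q7 via epsilon: add q6.
No new states can be added; the closed set is {q1, q4, q5, q6, q7, q9, q11, q12, q14, q16}.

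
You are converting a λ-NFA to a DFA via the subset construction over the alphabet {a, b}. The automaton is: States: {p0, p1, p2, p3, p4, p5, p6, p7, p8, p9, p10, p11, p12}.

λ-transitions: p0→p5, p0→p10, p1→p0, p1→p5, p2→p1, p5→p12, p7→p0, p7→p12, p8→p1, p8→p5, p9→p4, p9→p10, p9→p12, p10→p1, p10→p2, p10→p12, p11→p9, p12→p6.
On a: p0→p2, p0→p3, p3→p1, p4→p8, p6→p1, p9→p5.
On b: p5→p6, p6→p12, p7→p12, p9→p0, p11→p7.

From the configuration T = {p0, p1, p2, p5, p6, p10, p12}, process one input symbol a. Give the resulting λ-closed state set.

{p0, p1, p2, p3, p5, p6, p10, p12}

p0 on a → {p2, p3}.
p6 on a → {p1}.
No a-transition from p1, p2, p5, p10, p12.
Union after reading a: {p1, p2, p3}.
Now take the λ-closure:
From p1 via λ: add p0, p5.
From p0 via λ: add p10.
From p5 via λ: add p12.
From p12 via λ: add p6.
No new states can be added; the closed set is {p0, p1, p2, p3, p5, p6, p10, p12}.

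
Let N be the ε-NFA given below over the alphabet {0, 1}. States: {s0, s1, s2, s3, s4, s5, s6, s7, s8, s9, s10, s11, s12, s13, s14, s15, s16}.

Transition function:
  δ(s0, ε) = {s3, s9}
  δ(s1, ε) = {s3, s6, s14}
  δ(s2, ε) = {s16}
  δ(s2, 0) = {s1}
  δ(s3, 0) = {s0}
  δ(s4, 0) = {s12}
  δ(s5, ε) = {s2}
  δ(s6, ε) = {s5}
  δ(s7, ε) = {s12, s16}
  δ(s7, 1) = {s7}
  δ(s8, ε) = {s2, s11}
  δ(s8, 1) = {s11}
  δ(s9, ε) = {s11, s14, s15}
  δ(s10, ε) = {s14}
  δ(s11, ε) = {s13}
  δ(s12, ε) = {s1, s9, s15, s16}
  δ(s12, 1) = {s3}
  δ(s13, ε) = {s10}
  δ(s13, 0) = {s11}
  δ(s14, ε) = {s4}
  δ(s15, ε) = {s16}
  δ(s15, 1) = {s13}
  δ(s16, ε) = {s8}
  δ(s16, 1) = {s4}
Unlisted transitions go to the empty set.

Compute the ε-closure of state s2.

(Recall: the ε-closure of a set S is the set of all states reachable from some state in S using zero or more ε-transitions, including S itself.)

{s2, s4, s8, s10, s11, s13, s14, s16}

Start with {s2}.
From s2 via ε: add s16.
From s16 via ε: add s8.
From s8 via ε: add s11.
From s11 via ε: add s13.
From s13 via ε: add s10.
From s10 via ε: add s14.
From s14 via ε: add s4.
No new states can be added; the closed set is {s2, s4, s8, s10, s11, s13, s14, s16}.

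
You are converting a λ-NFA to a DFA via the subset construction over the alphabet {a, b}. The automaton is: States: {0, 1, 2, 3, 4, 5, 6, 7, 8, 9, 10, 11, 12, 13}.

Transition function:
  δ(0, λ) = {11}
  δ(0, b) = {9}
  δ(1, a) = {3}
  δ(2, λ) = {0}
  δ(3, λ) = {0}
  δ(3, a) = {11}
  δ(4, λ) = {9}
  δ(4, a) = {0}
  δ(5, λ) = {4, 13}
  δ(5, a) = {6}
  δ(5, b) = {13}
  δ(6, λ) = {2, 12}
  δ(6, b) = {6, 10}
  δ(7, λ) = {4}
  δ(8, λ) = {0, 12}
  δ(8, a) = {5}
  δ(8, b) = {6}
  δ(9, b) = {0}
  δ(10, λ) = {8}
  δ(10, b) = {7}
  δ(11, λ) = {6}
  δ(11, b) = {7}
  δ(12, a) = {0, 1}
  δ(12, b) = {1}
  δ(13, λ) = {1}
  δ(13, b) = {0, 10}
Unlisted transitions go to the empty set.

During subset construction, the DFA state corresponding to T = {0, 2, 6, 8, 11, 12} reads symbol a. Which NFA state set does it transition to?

8 on a → {5}.
12 on a → {0, 1}.
No a-transition from 0, 2, 6, 11.
Union after reading a: {0, 1, 5}.
Now take the λ-closure:
From 0 via λ: add 11.
From 5 via λ: add 4, 13.
From 4 via λ: add 9.
From 11 via λ: add 6.
From 6 via λ: add 2, 12.
No new states can be added; the closed set is {0, 1, 2, 4, 5, 6, 9, 11, 12, 13}.

{0, 1, 2, 4, 5, 6, 9, 11, 12, 13}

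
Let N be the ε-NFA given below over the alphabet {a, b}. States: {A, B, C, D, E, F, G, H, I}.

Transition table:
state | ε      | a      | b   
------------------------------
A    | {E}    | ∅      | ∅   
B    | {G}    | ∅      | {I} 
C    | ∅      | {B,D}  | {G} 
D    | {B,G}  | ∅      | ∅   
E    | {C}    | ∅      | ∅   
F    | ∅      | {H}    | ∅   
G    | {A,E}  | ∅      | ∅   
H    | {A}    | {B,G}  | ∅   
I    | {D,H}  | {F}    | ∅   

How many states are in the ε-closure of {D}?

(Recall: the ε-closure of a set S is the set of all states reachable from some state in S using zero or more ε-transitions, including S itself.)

6

Start with {D}.
From D via ε: add B, G.
From G via ε: add A, E.
From E via ε: add C.
ε-closure = {A, B, C, D, E, G}, which has 6 states.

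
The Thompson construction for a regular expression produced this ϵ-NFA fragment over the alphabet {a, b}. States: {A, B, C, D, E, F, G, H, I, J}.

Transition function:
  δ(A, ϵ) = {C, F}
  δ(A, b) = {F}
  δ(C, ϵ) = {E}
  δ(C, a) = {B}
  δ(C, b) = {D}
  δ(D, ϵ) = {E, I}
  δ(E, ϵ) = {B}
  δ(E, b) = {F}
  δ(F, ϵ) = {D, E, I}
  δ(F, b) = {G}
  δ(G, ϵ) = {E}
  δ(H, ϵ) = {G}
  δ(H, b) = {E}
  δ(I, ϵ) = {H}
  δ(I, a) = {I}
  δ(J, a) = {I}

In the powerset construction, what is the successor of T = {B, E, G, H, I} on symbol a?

{B, E, G, H, I}

I on a → {I}.
No a-transition from B, E, G, H.
Union after reading a: {I}.
Now take the ϵ-closure:
From I via ϵ: add H.
From H via ϵ: add G.
From G via ϵ: add E.
From E via ϵ: add B.
No new states can be added; the closed set is {B, E, G, H, I}.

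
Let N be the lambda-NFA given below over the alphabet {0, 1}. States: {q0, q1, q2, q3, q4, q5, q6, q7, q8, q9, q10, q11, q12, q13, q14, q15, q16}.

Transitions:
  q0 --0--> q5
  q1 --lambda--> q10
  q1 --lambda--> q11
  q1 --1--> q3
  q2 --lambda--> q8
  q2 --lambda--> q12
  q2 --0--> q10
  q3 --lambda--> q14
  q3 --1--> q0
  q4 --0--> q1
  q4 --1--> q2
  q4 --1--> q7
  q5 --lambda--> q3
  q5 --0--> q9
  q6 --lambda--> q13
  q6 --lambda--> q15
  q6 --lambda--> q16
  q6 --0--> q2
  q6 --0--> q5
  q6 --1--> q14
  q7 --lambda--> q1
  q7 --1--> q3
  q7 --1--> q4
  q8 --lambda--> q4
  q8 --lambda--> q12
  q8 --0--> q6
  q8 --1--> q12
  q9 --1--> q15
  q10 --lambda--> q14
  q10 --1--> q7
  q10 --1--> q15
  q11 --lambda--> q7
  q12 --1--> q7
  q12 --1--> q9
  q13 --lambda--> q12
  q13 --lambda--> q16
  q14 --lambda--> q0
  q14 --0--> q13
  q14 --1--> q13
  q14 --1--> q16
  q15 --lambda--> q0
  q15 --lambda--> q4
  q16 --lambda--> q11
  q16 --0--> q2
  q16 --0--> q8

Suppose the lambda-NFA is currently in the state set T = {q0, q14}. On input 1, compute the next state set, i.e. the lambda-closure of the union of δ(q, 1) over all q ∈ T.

{q0, q1, q7, q10, q11, q12, q13, q14, q16}

q14 on 1 → {q13, q16}.
No 1-transition from q0.
Union after reading 1: {q13, q16}.
Now take the lambda-closure:
From q13 via lambda: add q12.
From q16 via lambda: add q11.
From q11 via lambda: add q7.
From q7 via lambda: add q1.
From q1 via lambda: add q10.
From q10 via lambda: add q14.
From q14 via lambda: add q0.
No new states can be added; the closed set is {q0, q1, q7, q10, q11, q12, q13, q14, q16}.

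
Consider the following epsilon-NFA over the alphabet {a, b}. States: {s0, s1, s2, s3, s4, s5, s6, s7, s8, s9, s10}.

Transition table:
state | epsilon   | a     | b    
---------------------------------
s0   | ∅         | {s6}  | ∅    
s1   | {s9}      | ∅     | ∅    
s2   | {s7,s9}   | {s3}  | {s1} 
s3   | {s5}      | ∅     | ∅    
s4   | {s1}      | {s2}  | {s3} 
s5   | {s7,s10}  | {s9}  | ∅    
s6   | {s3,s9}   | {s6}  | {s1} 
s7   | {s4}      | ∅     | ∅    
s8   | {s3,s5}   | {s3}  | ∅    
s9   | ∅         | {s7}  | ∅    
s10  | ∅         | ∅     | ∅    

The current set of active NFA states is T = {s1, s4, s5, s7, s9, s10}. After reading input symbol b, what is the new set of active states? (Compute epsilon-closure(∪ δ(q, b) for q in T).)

s4 on b → {s3}.
No b-transition from s1, s5, s7, s9, s10.
Union after reading b: {s3}.
Now take the epsilon-closure:
From s3 via epsilon: add s5.
From s5 via epsilon: add s7, s10.
From s7 via epsilon: add s4.
From s4 via epsilon: add s1.
From s1 via epsilon: add s9.
No new states can be added; the closed set is {s1, s3, s4, s5, s7, s9, s10}.

{s1, s3, s4, s5, s7, s9, s10}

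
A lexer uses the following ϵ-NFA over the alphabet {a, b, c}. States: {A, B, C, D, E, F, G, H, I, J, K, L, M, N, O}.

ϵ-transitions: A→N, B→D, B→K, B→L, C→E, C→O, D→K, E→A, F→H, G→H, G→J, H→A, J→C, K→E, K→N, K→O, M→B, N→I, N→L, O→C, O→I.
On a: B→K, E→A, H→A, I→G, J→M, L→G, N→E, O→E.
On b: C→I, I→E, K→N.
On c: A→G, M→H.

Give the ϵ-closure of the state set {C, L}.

Start with {C, L}.
From C via ϵ: add E, O.
From E via ϵ: add A.
From O via ϵ: add I.
From A via ϵ: add N.
No new states can be added; the closed set is {A, C, E, I, L, N, O}.

{A, C, E, I, L, N, O}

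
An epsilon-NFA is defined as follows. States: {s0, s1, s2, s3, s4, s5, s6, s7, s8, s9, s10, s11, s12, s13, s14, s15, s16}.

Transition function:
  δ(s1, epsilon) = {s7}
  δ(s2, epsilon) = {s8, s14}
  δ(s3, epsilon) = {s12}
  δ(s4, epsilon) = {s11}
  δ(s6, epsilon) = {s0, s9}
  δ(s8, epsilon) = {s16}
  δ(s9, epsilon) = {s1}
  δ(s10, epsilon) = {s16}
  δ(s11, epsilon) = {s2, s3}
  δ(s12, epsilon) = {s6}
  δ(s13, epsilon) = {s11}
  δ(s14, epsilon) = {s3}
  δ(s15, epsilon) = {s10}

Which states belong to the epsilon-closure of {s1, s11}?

{s0, s1, s2, s3, s6, s7, s8, s9, s11, s12, s14, s16}

Start with {s1, s11}.
From s1 via epsilon: add s7.
From s11 via epsilon: add s2, s3.
From s2 via epsilon: add s8, s14.
From s3 via epsilon: add s12.
From s8 via epsilon: add s16.
From s12 via epsilon: add s6.
From s6 via epsilon: add s0, s9.
No new states can be added; the closed set is {s0, s1, s2, s3, s6, s7, s8, s9, s11, s12, s14, s16}.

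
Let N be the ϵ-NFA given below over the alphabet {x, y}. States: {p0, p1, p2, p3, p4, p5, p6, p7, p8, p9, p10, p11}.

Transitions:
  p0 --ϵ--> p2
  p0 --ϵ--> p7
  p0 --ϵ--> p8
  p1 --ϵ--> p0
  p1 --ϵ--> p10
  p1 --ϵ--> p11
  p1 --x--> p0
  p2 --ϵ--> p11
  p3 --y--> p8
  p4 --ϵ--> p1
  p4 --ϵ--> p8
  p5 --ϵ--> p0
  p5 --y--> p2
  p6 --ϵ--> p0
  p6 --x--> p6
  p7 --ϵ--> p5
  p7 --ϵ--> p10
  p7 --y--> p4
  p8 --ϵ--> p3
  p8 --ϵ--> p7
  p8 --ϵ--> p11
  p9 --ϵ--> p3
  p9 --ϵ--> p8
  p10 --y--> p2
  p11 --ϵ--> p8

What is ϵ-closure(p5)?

{p0, p2, p3, p5, p7, p8, p10, p11}

Start with {p5}.
From p5 via ϵ: add p0.
From p0 via ϵ: add p2, p7, p8.
From p2 via ϵ: add p11.
From p7 via ϵ: add p10.
From p8 via ϵ: add p3.
No new states can be added; the closed set is {p0, p2, p3, p5, p7, p8, p10, p11}.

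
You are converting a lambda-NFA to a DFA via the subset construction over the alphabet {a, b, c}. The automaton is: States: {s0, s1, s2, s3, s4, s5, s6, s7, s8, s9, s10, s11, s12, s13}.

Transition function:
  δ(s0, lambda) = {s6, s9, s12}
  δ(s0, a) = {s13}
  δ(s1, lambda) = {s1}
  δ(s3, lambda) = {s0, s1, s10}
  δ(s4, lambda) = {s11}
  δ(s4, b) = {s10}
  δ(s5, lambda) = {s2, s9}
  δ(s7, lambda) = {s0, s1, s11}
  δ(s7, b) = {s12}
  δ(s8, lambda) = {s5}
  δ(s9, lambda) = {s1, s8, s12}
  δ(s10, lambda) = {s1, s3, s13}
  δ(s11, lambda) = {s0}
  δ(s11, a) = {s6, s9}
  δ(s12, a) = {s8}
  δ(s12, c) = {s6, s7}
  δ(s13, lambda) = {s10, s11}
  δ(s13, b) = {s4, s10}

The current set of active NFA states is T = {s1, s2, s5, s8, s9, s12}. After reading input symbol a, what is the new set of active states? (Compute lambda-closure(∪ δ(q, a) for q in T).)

{s1, s2, s5, s8, s9, s12}

s12 on a → {s8}.
No a-transition from s1, s2, s5, s8, s9.
Union after reading a: {s8}.
Now take the lambda-closure:
From s8 via lambda: add s5.
From s5 via lambda: add s2, s9.
From s9 via lambda: add s1, s12.
No new states can be added; the closed set is {s1, s2, s5, s8, s9, s12}.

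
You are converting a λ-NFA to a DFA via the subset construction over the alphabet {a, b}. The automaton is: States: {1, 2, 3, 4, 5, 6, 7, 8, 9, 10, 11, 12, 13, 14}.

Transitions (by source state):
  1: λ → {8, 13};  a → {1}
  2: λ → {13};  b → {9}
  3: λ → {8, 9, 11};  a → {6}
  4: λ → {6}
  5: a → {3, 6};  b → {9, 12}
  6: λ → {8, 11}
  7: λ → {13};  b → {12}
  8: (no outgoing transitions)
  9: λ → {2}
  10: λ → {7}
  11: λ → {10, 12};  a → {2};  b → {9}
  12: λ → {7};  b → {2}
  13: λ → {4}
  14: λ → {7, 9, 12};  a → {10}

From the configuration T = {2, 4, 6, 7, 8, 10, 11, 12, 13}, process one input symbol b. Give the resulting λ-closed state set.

2 on b → {9}.
7 on b → {12}.
11 on b → {9}.
12 on b → {2}.
No b-transition from 4, 6, 8, 10, 13.
Union after reading b: {2, 9, 12}.
Now take the λ-closure:
From 2 via λ: add 13.
From 12 via λ: add 7.
From 13 via λ: add 4.
From 4 via λ: add 6.
From 6 via λ: add 8, 11.
From 11 via λ: add 10.
No new states can be added; the closed set is {2, 4, 6, 7, 8, 9, 10, 11, 12, 13}.

{2, 4, 6, 7, 8, 9, 10, 11, 12, 13}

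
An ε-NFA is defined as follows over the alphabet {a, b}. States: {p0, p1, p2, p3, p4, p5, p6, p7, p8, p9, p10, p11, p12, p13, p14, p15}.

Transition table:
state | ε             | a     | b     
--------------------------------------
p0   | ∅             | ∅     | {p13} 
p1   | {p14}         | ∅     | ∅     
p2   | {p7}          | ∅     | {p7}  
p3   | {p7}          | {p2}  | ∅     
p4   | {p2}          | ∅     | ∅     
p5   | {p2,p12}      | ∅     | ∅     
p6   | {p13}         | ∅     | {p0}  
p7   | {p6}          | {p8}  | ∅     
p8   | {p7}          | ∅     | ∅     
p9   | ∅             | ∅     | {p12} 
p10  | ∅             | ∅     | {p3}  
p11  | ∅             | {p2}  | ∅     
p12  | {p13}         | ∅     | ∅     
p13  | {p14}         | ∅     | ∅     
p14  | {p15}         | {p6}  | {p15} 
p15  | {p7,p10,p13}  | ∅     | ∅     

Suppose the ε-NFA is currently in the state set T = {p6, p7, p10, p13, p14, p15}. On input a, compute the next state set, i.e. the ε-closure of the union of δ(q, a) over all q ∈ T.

{p6, p7, p8, p10, p13, p14, p15}

p7 on a → {p8}.
p14 on a → {p6}.
No a-transition from p6, p10, p13, p15.
Union after reading a: {p6, p8}.
Now take the ε-closure:
From p6 via ε: add p13.
From p8 via ε: add p7.
From p13 via ε: add p14.
From p14 via ε: add p15.
From p15 via ε: add p10.
No new states can be added; the closed set is {p6, p7, p8, p10, p13, p14, p15}.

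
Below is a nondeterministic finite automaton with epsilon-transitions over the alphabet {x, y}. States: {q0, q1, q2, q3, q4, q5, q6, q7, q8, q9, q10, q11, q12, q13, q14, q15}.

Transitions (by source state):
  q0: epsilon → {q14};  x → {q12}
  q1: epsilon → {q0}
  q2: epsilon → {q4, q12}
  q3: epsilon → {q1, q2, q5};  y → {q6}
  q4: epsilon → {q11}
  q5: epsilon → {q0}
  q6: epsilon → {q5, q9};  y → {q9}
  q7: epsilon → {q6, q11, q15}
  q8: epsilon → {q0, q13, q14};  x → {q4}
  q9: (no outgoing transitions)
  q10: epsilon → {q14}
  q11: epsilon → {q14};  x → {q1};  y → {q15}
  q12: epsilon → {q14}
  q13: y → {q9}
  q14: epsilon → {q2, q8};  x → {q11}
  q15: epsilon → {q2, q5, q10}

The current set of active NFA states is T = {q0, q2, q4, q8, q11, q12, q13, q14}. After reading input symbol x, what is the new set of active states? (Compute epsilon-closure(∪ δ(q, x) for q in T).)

q0 on x → {q12}.
q8 on x → {q4}.
q11 on x → {q1}.
q14 on x → {q11}.
No x-transition from q2, q4, q12, q13.
Union after reading x: {q1, q4, q11, q12}.
Now take the epsilon-closure:
From q1 via epsilon: add q0.
From q11 via epsilon: add q14.
From q14 via epsilon: add q2, q8.
From q8 via epsilon: add q13.
No new states can be added; the closed set is {q0, q1, q2, q4, q8, q11, q12, q13, q14}.

{q0, q1, q2, q4, q8, q11, q12, q13, q14}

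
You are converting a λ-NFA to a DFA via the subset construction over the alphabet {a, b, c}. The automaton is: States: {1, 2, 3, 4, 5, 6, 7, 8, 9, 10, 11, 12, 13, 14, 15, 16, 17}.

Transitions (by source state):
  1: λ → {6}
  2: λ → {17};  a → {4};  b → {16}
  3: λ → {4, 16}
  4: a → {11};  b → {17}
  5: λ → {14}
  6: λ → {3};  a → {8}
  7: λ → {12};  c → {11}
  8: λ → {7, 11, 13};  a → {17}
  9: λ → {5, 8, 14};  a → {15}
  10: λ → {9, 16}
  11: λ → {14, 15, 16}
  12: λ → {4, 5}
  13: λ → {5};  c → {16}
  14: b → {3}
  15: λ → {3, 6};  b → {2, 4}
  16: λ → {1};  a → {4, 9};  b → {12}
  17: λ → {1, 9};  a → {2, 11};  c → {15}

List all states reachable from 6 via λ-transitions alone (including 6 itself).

Start with {6}.
From 6 via λ: add 3.
From 3 via λ: add 4, 16.
From 16 via λ: add 1.
No new states can be added; the closed set is {1, 3, 4, 6, 16}.

{1, 3, 4, 6, 16}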